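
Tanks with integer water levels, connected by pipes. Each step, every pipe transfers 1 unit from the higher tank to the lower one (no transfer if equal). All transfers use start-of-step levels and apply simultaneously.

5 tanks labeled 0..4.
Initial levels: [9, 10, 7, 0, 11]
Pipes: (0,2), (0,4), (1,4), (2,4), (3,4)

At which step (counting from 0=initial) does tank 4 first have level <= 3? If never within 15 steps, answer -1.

Answer: -1

Derivation:
Step 1: flows [0->2,4->0,4->1,4->2,4->3] -> levels [9 11 9 1 7]
Step 2: flows [0=2,0->4,1->4,2->4,4->3] -> levels [8 10 8 2 9]
Step 3: flows [0=2,4->0,1->4,4->2,4->3] -> levels [9 9 9 3 7]
Step 4: flows [0=2,0->4,1->4,2->4,4->3] -> levels [8 8 8 4 9]
Step 5: flows [0=2,4->0,4->1,4->2,4->3] -> levels [9 9 9 5 5]
Step 6: flows [0=2,0->4,1->4,2->4,3=4] -> levels [8 8 8 5 8]
Step 7: flows [0=2,0=4,1=4,2=4,4->3] -> levels [8 8 8 6 7]
Step 8: flows [0=2,0->4,1->4,2->4,4->3] -> levels [7 7 7 7 9]
Step 9: flows [0=2,4->0,4->1,4->2,4->3] -> levels [8 8 8 8 5]
Step 10: flows [0=2,0->4,1->4,2->4,3->4] -> levels [7 7 7 7 9]
  -> period-2 cycle (repeats step 8); tank 4 never drops to <=3
Tank 4 never reaches <=3 within 15 steps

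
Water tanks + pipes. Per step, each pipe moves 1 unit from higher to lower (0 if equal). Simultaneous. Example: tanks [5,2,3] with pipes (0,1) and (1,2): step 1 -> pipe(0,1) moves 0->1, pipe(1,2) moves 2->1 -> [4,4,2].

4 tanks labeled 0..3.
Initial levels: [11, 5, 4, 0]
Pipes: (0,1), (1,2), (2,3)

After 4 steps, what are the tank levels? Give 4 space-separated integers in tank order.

Answer: 7 5 4 4

Derivation:
Step 1: flows [0->1,1->2,2->3] -> levels [10 5 4 1]
Step 2: flows [0->1,1->2,2->3] -> levels [9 5 4 2]
Step 3: flows [0->1,1->2,2->3] -> levels [8 5 4 3]
Step 4: flows [0->1,1->2,2->3] -> levels [7 5 4 4]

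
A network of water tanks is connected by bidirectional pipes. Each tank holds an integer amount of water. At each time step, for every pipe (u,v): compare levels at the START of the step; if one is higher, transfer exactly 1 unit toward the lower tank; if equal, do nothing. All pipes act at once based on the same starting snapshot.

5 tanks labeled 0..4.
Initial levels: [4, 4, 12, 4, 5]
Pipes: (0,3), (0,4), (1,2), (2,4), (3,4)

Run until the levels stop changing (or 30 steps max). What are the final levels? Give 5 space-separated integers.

Step 1: flows [0=3,4->0,2->1,2->4,4->3] -> levels [5 5 10 5 4]
Step 2: flows [0=3,0->4,2->1,2->4,3->4] -> levels [4 6 8 4 7]
Step 3: flows [0=3,4->0,2->1,2->4,4->3] -> levels [5 7 6 5 6]
Step 4: flows [0=3,4->0,1->2,2=4,4->3] -> levels [6 6 7 6 4]
Step 5: flows [0=3,0->4,2->1,2->4,3->4] -> levels [5 7 5 5 7]
Step 6: flows [0=3,4->0,1->2,4->2,4->3] -> levels [6 6 7 6 4]
  -> period-2 cycle: step 6 state = step 4 state; never stabilizes
  -> state at step 30: (30-4) mod 2 = 0, same as step 4 -> [6 6 7 6 4]

Answer: 6 6 7 6 4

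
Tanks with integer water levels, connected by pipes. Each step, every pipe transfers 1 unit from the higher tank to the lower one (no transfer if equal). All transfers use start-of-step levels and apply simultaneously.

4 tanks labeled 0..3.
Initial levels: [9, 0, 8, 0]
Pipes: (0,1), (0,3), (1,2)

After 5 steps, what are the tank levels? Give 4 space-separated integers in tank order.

Step 1: flows [0->1,0->3,2->1] -> levels [7 2 7 1]
Step 2: flows [0->1,0->3,2->1] -> levels [5 4 6 2]
Step 3: flows [0->1,0->3,2->1] -> levels [3 6 5 3]
Step 4: flows [1->0,0=3,1->2] -> levels [4 4 6 3]
Step 5: flows [0=1,0->3,2->1] -> levels [3 5 5 4]

Answer: 3 5 5 4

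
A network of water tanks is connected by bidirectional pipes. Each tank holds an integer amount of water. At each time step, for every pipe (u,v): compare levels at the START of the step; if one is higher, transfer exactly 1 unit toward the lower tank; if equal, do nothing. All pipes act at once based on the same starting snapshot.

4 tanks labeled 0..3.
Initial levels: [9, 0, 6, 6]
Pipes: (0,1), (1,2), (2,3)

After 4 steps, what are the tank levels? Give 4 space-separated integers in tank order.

Answer: 6 5 6 4

Derivation:
Step 1: flows [0->1,2->1,2=3] -> levels [8 2 5 6]
Step 2: flows [0->1,2->1,3->2] -> levels [7 4 5 5]
Step 3: flows [0->1,2->1,2=3] -> levels [6 6 4 5]
Step 4: flows [0=1,1->2,3->2] -> levels [6 5 6 4]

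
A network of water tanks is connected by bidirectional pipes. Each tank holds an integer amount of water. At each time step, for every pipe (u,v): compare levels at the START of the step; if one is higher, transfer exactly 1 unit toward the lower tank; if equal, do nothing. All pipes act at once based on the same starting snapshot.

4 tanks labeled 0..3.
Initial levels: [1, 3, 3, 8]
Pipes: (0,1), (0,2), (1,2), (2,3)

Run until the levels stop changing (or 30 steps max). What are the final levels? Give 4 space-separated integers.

Step 1: flows [1->0,2->0,1=2,3->2] -> levels [3 2 3 7]
Step 2: flows [0->1,0=2,2->1,3->2] -> levels [2 4 3 6]
Step 3: flows [1->0,2->0,1->2,3->2] -> levels [4 2 4 5]
Step 4: flows [0->1,0=2,2->1,3->2] -> levels [3 4 4 4]
Step 5: flows [1->0,2->0,1=2,2=3] -> levels [5 3 3 4]
Step 6: flows [0->1,0->2,1=2,3->2] -> levels [3 4 5 3]
Step 7: flows [1->0,2->0,2->1,2->3] -> levels [5 4 2 4]
Step 8: flows [0->1,0->2,1->2,3->2] -> levels [3 4 5 3]
  -> period-2 cycle: step 8 state = step 6 state; never stabilizes
  -> state at step 30: (30-6) mod 2 = 0, same as step 6 -> [3 4 5 3]

Answer: 3 4 5 3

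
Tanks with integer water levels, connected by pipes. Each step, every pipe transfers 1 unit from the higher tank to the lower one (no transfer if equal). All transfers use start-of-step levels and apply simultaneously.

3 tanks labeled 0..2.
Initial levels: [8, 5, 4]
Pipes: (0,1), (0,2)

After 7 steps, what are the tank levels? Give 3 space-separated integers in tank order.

Answer: 7 5 5

Derivation:
Step 1: flows [0->1,0->2] -> levels [6 6 5]
Step 2: flows [0=1,0->2] -> levels [5 6 6]
Step 3: flows [1->0,2->0] -> levels [7 5 5]
Step 4: flows [0->1,0->2] -> levels [5 6 6]
  -> period-2 cycle: step 4 state = step 2 state
  -> state at step 7: (7-2) mod 2 = 1, same as step 3 -> [7 5 5]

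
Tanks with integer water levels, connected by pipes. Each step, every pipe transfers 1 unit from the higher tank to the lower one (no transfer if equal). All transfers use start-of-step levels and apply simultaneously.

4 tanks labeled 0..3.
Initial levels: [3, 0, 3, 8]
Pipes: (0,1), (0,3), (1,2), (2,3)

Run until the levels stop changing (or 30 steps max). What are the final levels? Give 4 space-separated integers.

Step 1: flows [0->1,3->0,2->1,3->2] -> levels [3 2 3 6]
Step 2: flows [0->1,3->0,2->1,3->2] -> levels [3 4 3 4]
Step 3: flows [1->0,3->0,1->2,3->2] -> levels [5 2 5 2]
Step 4: flows [0->1,0->3,2->1,2->3] -> levels [3 4 3 4]
  -> period-2 cycle: step 4 state = step 2 state; never stabilizes
  -> state at step 30: (30-2) mod 2 = 0, same as step 2 -> [3 4 3 4]

Answer: 3 4 3 4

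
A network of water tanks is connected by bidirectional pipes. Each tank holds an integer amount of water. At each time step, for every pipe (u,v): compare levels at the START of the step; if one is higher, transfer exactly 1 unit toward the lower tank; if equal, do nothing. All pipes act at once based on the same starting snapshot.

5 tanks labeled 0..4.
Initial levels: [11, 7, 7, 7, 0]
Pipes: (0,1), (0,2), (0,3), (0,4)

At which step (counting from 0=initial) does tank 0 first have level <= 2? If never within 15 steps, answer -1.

Step 1: flows [0->1,0->2,0->3,0->4] -> levels [7 8 8 8 1]
Step 2: flows [1->0,2->0,3->0,0->4] -> levels [9 7 7 7 2]
Step 3: flows [0->1,0->2,0->3,0->4] -> levels [5 8 8 8 3]
Step 4: flows [1->0,2->0,3->0,0->4] -> levels [7 7 7 7 4]
Step 5: flows [0=1,0=2,0=3,0->4] -> levels [6 7 7 7 5]
Step 6: flows [1->0,2->0,3->0,0->4] -> levels [8 6 6 6 6]
Step 7: flows [0->1,0->2,0->3,0->4] -> levels [4 7 7 7 7]
Step 8: flows [1->0,2->0,3->0,4->0] -> levels [8 6 6 6 6]
  -> period-2 cycle (repeats step 6); tank 0 never drops to <=2
Tank 0 never reaches <=2 within 15 steps

Answer: -1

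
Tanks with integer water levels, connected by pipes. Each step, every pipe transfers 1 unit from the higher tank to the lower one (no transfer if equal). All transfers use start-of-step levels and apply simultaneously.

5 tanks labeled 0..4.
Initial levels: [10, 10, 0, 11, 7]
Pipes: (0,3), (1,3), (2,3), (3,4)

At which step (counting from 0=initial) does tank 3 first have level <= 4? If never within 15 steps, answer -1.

Step 1: flows [3->0,3->1,3->2,3->4] -> levels [11 11 1 7 8]
Step 2: flows [0->3,1->3,3->2,4->3] -> levels [10 10 2 9 7]
Step 3: flows [0->3,1->3,3->2,3->4] -> levels [9 9 3 9 8]
Step 4: flows [0=3,1=3,3->2,3->4] -> levels [9 9 4 7 9]
Step 5: flows [0->3,1->3,3->2,4->3] -> levels [8 8 5 9 8]
Step 6: flows [3->0,3->1,3->2,3->4] -> levels [9 9 6 5 9]
Step 7: flows [0->3,1->3,2->3,4->3] -> levels [8 8 5 9 8]
  -> period-2 cycle (repeats step 5); tank 3 never drops to <=4
Tank 3 never reaches <=4 within 15 steps

Answer: -1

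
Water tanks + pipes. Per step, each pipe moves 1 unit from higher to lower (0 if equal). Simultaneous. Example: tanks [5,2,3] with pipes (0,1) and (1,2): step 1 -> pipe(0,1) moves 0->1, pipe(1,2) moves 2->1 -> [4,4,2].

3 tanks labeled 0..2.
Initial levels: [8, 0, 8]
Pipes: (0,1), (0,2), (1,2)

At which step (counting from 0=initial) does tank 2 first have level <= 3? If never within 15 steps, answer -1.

Answer: -1

Derivation:
Step 1: flows [0->1,0=2,2->1] -> levels [7 2 7]
Step 2: flows [0->1,0=2,2->1] -> levels [6 4 6]
Step 3: flows [0->1,0=2,2->1] -> levels [5 6 5]
Step 4: flows [1->0,0=2,1->2] -> levels [6 4 6]
  -> period-2 cycle (repeats step 2); tank 2 never drops to <=3
Tank 2 never reaches <=3 within 15 steps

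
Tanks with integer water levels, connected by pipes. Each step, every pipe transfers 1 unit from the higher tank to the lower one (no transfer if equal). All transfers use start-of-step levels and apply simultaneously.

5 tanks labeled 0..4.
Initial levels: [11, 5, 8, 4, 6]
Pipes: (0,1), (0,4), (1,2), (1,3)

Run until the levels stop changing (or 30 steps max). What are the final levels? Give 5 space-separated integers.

Step 1: flows [0->1,0->4,2->1,1->3] -> levels [9 6 7 5 7]
Step 2: flows [0->1,0->4,2->1,1->3] -> levels [7 7 6 6 8]
Step 3: flows [0=1,4->0,1->2,1->3] -> levels [8 5 7 7 7]
Step 4: flows [0->1,0->4,2->1,3->1] -> levels [6 8 6 6 8]
Step 5: flows [1->0,4->0,1->2,1->3] -> levels [8 5 7 7 7]
  -> period-2 cycle: step 5 state = step 3 state; never stabilizes
  -> state at step 30: (30-3) mod 2 = 1, same as step 4 -> [6 8 6 6 8]

Answer: 6 8 6 6 8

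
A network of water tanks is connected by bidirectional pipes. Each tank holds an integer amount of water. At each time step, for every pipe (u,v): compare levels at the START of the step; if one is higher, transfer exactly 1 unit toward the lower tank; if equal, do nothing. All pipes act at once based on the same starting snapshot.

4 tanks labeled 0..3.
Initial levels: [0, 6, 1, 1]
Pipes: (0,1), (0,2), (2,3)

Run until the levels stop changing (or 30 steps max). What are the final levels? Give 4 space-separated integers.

Answer: 1 3 3 1

Derivation:
Step 1: flows [1->0,2->0,2=3] -> levels [2 5 0 1]
Step 2: flows [1->0,0->2,3->2] -> levels [2 4 2 0]
Step 3: flows [1->0,0=2,2->3] -> levels [3 3 1 1]
Step 4: flows [0=1,0->2,2=3] -> levels [2 3 2 1]
Step 5: flows [1->0,0=2,2->3] -> levels [3 2 1 2]
Step 6: flows [0->1,0->2,3->2] -> levels [1 3 3 1]
Step 7: flows [1->0,2->0,2->3] -> levels [3 2 1 2]
  -> period-2 cycle: step 7 state = step 5 state; never stabilizes
  -> state at step 30: (30-5) mod 2 = 1, same as step 6 -> [1 3 3 1]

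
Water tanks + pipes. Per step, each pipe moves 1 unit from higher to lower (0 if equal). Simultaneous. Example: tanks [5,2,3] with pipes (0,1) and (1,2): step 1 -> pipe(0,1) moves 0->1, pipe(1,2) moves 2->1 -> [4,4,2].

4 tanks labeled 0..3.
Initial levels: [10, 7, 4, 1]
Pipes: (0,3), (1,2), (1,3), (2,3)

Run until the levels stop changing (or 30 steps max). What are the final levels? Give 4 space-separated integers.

Answer: 5 5 5 7

Derivation:
Step 1: flows [0->3,1->2,1->3,2->3] -> levels [9 5 4 4]
Step 2: flows [0->3,1->2,1->3,2=3] -> levels [8 3 5 6]
Step 3: flows [0->3,2->1,3->1,3->2] -> levels [7 5 5 5]
Step 4: flows [0->3,1=2,1=3,2=3] -> levels [6 5 5 6]
Step 5: flows [0=3,1=2,3->1,3->2] -> levels [6 6 6 4]
Step 6: flows [0->3,1=2,1->3,2->3] -> levels [5 5 5 7]
Step 7: flows [3->0,1=2,3->1,3->2] -> levels [6 6 6 4]
  -> period-2 cycle: step 7 state = step 5 state; never stabilizes
  -> state at step 30: (30-5) mod 2 = 1, same as step 6 -> [5 5 5 7]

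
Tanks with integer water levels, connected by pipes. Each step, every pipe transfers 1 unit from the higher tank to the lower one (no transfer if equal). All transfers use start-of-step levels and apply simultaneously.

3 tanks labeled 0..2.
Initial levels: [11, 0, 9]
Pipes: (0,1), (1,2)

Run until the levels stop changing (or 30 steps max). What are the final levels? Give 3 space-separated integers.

Step 1: flows [0->1,2->1] -> levels [10 2 8]
Step 2: flows [0->1,2->1] -> levels [9 4 7]
Step 3: flows [0->1,2->1] -> levels [8 6 6]
Step 4: flows [0->1,1=2] -> levels [7 7 6]
Step 5: flows [0=1,1->2] -> levels [7 6 7]
Step 6: flows [0->1,2->1] -> levels [6 8 6]
Step 7: flows [1->0,1->2] -> levels [7 6 7]
  -> period-2 cycle: step 7 state = step 5 state; never stabilizes
  -> state at step 30: (30-5) mod 2 = 1, same as step 6 -> [6 8 6]

Answer: 6 8 6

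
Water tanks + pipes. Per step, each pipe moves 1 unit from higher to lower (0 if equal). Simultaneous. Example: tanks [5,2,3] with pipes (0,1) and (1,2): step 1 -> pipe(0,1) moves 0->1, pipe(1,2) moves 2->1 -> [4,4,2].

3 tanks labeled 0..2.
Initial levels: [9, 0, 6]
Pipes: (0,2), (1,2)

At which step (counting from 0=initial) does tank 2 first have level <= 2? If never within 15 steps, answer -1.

Answer: -1

Derivation:
Step 1: flows [0->2,2->1] -> levels [8 1 6]
Step 2: flows [0->2,2->1] -> levels [7 2 6]
Step 3: flows [0->2,2->1] -> levels [6 3 6]
Step 4: flows [0=2,2->1] -> levels [6 4 5]
Step 5: flows [0->2,2->1] -> levels [5 5 5]
Step 6: flows [0=2,1=2] -> levels [5 5 5]
  -> stable; tank 2 stays at 5 > 2
Tank 2 never reaches <=2 within 15 steps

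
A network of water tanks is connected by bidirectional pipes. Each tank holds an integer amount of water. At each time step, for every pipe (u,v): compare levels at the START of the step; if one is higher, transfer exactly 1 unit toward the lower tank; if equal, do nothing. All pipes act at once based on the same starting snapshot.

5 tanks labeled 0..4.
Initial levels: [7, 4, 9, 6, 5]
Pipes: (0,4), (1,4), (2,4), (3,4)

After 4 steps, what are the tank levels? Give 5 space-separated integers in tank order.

Step 1: flows [0->4,4->1,2->4,3->4] -> levels [6 5 8 5 7]
Step 2: flows [4->0,4->1,2->4,4->3] -> levels [7 6 7 6 5]
Step 3: flows [0->4,1->4,2->4,3->4] -> levels [6 5 6 5 9]
Step 4: flows [4->0,4->1,4->2,4->3] -> levels [7 6 7 6 5]

Answer: 7 6 7 6 5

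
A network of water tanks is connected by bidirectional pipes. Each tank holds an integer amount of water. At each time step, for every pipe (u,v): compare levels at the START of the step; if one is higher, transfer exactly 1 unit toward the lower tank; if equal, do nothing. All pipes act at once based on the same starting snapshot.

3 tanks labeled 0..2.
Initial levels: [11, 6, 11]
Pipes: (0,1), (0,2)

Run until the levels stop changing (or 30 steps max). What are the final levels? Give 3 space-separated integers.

Step 1: flows [0->1,0=2] -> levels [10 7 11]
Step 2: flows [0->1,2->0] -> levels [10 8 10]
Step 3: flows [0->1,0=2] -> levels [9 9 10]
Step 4: flows [0=1,2->0] -> levels [10 9 9]
Step 5: flows [0->1,0->2] -> levels [8 10 10]
Step 6: flows [1->0,2->0] -> levels [10 9 9]
  -> period-2 cycle: step 6 state = step 4 state; never stabilizes
  -> state at step 30: (30-4) mod 2 = 0, same as step 4 -> [10 9 9]

Answer: 10 9 9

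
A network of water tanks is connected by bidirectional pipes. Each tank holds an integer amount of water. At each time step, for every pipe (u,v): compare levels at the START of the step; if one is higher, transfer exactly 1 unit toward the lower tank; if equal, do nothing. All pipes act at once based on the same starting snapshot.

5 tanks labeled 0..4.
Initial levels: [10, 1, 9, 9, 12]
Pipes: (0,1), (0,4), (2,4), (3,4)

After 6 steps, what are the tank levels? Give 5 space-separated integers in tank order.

Step 1: flows [0->1,4->0,4->2,4->3] -> levels [10 2 10 10 9]
Step 2: flows [0->1,0->4,2->4,3->4] -> levels [8 3 9 9 12]
Step 3: flows [0->1,4->0,4->2,4->3] -> levels [8 4 10 10 9]
Step 4: flows [0->1,4->0,2->4,3->4] -> levels [8 5 9 9 10]
Step 5: flows [0->1,4->0,4->2,4->3] -> levels [8 6 10 10 7]
Step 6: flows [0->1,0->4,2->4,3->4] -> levels [6 7 9 9 10]

Answer: 6 7 9 9 10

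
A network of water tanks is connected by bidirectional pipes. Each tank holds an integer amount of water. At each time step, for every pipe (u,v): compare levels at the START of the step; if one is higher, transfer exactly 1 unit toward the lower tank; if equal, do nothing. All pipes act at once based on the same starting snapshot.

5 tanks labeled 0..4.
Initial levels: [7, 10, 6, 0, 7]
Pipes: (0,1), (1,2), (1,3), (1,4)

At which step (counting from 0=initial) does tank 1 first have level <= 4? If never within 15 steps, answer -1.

Step 1: flows [1->0,1->2,1->3,1->4] -> levels [8 6 7 1 8]
Step 2: flows [0->1,2->1,1->3,4->1] -> levels [7 8 6 2 7]
Step 3: flows [1->0,1->2,1->3,1->4] -> levels [8 4 7 3 8]
Tank 1 first reaches <=4 at step 3

Answer: 3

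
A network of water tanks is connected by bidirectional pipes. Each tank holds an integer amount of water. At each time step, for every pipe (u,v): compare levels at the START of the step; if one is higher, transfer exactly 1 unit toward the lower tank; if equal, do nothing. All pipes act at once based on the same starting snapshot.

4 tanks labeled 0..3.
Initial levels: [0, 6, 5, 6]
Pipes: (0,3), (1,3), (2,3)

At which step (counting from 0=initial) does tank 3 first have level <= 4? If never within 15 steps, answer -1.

Answer: 1

Derivation:
Step 1: flows [3->0,1=3,3->2] -> levels [1 6 6 4]
Tank 3 first reaches <=4 at step 1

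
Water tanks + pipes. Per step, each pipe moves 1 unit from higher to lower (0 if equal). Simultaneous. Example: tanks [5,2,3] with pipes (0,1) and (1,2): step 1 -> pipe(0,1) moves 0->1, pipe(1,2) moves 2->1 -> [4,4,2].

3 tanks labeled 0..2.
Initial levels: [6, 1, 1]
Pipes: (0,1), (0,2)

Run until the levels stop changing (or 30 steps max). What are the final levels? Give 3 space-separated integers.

Answer: 2 3 3

Derivation:
Step 1: flows [0->1,0->2] -> levels [4 2 2]
Step 2: flows [0->1,0->2] -> levels [2 3 3]
Step 3: flows [1->0,2->0] -> levels [4 2 2]
  -> period-2 cycle: step 3 state = step 1 state; never stabilizes
  -> state at step 30: (30-1) mod 2 = 1, same as step 2 -> [2 3 3]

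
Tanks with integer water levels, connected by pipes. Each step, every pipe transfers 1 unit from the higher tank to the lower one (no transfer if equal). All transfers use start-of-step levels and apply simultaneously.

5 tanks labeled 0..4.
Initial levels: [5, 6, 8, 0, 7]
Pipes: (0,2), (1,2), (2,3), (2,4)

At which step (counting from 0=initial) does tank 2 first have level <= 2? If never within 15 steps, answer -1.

Answer: -1

Derivation:
Step 1: flows [2->0,2->1,2->3,2->4] -> levels [6 7 4 1 8]
Step 2: flows [0->2,1->2,2->3,4->2] -> levels [5 6 6 2 7]
Step 3: flows [2->0,1=2,2->3,4->2] -> levels [6 6 5 3 6]
Step 4: flows [0->2,1->2,2->3,4->2] -> levels [5 5 7 4 5]
Step 5: flows [2->0,2->1,2->3,2->4] -> levels [6 6 3 5 6]
Step 6: flows [0->2,1->2,3->2,4->2] -> levels [5 5 7 4 5]
  -> period-2 cycle (repeats step 4); tank 2 never drops to <=2
Tank 2 never reaches <=2 within 15 steps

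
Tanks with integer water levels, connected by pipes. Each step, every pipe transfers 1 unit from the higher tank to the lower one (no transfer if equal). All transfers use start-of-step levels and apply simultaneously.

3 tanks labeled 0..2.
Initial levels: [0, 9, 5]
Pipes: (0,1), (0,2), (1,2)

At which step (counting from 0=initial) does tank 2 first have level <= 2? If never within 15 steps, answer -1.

Answer: -1

Derivation:
Step 1: flows [1->0,2->0,1->2] -> levels [2 7 5]
Step 2: flows [1->0,2->0,1->2] -> levels [4 5 5]
Step 3: flows [1->0,2->0,1=2] -> levels [6 4 4]
Step 4: flows [0->1,0->2,1=2] -> levels [4 5 5]
  -> period-2 cycle (repeats step 2); tank 2 never drops to <=2
Tank 2 never reaches <=2 within 15 steps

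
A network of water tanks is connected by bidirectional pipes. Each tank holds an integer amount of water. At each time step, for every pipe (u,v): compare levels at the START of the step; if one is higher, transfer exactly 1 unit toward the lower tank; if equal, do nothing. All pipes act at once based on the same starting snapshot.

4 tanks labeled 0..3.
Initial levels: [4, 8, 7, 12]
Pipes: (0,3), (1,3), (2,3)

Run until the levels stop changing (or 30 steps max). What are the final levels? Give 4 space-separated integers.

Answer: 8 8 8 7

Derivation:
Step 1: flows [3->0,3->1,3->2] -> levels [5 9 8 9]
Step 2: flows [3->0,1=3,3->2] -> levels [6 9 9 7]
Step 3: flows [3->0,1->3,2->3] -> levels [7 8 8 8]
Step 4: flows [3->0,1=3,2=3] -> levels [8 8 8 7]
Step 5: flows [0->3,1->3,2->3] -> levels [7 7 7 10]
Step 6: flows [3->0,3->1,3->2] -> levels [8 8 8 7]
  -> period-2 cycle: step 6 state = step 4 state; never stabilizes
  -> state at step 30: (30-4) mod 2 = 0, same as step 4 -> [8 8 8 7]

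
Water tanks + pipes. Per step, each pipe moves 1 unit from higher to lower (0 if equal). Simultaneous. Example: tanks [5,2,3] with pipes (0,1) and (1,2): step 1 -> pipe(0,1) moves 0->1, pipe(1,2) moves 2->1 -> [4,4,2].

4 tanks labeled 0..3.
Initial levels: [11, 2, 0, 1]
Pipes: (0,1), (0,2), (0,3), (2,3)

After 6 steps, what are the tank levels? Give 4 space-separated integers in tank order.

Answer: 5 4 2 3

Derivation:
Step 1: flows [0->1,0->2,0->3,3->2] -> levels [8 3 2 1]
Step 2: flows [0->1,0->2,0->3,2->3] -> levels [5 4 2 3]
Step 3: flows [0->1,0->2,0->3,3->2] -> levels [2 5 4 3]
Step 4: flows [1->0,2->0,3->0,2->3] -> levels [5 4 2 3]
  -> period-2 cycle: step 4 state = step 2 state
  -> state at step 6: (6-2) mod 2 = 0, same as step 2 -> [5 4 2 3]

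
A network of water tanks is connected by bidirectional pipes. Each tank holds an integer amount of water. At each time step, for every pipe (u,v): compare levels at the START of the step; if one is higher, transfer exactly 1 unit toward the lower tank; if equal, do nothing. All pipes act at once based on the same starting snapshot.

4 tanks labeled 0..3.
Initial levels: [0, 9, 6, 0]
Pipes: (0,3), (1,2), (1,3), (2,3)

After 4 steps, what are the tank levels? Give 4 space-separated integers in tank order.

Answer: 3 3 5 4

Derivation:
Step 1: flows [0=3,1->2,1->3,2->3] -> levels [0 7 6 2]
Step 2: flows [3->0,1->2,1->3,2->3] -> levels [1 5 6 3]
Step 3: flows [3->0,2->1,1->3,2->3] -> levels [2 5 4 4]
Step 4: flows [3->0,1->2,1->3,2=3] -> levels [3 3 5 4]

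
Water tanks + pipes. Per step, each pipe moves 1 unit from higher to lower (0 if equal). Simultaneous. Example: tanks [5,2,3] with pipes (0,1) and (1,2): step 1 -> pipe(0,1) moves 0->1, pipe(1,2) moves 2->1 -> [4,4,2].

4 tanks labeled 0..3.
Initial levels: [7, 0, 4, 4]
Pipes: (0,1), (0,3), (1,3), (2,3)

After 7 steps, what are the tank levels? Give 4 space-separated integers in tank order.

Step 1: flows [0->1,0->3,3->1,2=3] -> levels [5 2 4 4]
Step 2: flows [0->1,0->3,3->1,2=3] -> levels [3 4 4 4]
Step 3: flows [1->0,3->0,1=3,2=3] -> levels [5 3 4 3]
Step 4: flows [0->1,0->3,1=3,2->3] -> levels [3 4 3 5]
Step 5: flows [1->0,3->0,3->1,3->2] -> levels [5 4 4 2]
Step 6: flows [0->1,0->3,1->3,2->3] -> levels [3 4 3 5]
  -> period-2 cycle: step 6 state = step 4 state
  -> state at step 7: (7-4) mod 2 = 1, same as step 5 -> [5 4 4 2]

Answer: 5 4 4 2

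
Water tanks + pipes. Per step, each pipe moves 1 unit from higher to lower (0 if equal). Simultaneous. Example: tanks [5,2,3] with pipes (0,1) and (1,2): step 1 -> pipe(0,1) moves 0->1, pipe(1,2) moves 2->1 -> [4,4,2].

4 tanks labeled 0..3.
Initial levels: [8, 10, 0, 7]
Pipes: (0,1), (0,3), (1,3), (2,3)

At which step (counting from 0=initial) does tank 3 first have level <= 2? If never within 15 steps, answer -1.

Step 1: flows [1->0,0->3,1->3,3->2] -> levels [8 8 1 8]
Step 2: flows [0=1,0=3,1=3,3->2] -> levels [8 8 2 7]
Step 3: flows [0=1,0->3,1->3,3->2] -> levels [7 7 3 8]
Step 4: flows [0=1,3->0,3->1,3->2] -> levels [8 8 4 5]
Step 5: flows [0=1,0->3,1->3,3->2] -> levels [7 7 5 6]
Step 6: flows [0=1,0->3,1->3,3->2] -> levels [6 6 6 7]
Step 7: flows [0=1,3->0,3->1,3->2] -> levels [7 7 7 4]
Step 8: flows [0=1,0->3,1->3,2->3] -> levels [6 6 6 7]
  -> period-2 cycle (repeats step 6); tank 3 never drops to <=2
Tank 3 never reaches <=2 within 15 steps

Answer: -1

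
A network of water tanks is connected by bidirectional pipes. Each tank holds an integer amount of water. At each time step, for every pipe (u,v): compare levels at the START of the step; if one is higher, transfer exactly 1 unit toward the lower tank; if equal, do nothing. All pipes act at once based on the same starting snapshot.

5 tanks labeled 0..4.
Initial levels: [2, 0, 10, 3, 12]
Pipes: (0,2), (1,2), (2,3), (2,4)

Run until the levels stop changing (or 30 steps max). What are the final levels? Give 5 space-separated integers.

Answer: 4 4 8 5 6

Derivation:
Step 1: flows [2->0,2->1,2->3,4->2] -> levels [3 1 8 4 11]
Step 2: flows [2->0,2->1,2->3,4->2] -> levels [4 2 6 5 10]
Step 3: flows [2->0,2->1,2->3,4->2] -> levels [5 3 4 6 9]
Step 4: flows [0->2,2->1,3->2,4->2] -> levels [4 4 6 5 8]
Step 5: flows [2->0,2->1,2->3,4->2] -> levels [5 5 4 6 7]
Step 6: flows [0->2,1->2,3->2,4->2] -> levels [4 4 8 5 6]
Step 7: flows [2->0,2->1,2->3,2->4] -> levels [5 5 4 6 7]
  -> period-2 cycle: step 7 state = step 5 state; never stabilizes
  -> state at step 30: (30-5) mod 2 = 1, same as step 6 -> [4 4 8 5 6]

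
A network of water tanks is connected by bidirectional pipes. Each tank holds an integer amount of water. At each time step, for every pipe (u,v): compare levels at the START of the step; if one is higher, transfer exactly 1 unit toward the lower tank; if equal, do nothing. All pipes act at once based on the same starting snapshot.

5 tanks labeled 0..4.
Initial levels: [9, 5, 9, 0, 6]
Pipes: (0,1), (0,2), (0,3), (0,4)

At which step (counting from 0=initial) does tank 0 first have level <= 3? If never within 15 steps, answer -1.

Answer: 5

Derivation:
Step 1: flows [0->1,0=2,0->3,0->4] -> levels [6 6 9 1 7]
Step 2: flows [0=1,2->0,0->3,4->0] -> levels [7 6 8 2 6]
Step 3: flows [0->1,2->0,0->3,0->4] -> levels [5 7 7 3 7]
Step 4: flows [1->0,2->0,0->3,4->0] -> levels [7 6 6 4 6]
Step 5: flows [0->1,0->2,0->3,0->4] -> levels [3 7 7 5 7]
Tank 0 first reaches <=3 at step 5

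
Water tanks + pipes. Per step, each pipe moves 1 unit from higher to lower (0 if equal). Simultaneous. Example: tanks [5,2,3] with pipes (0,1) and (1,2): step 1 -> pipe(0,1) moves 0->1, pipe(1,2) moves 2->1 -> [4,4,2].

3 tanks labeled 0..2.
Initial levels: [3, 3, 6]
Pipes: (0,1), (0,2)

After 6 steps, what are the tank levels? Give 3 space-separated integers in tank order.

Step 1: flows [0=1,2->0] -> levels [4 3 5]
Step 2: flows [0->1,2->0] -> levels [4 4 4]
Step 3: flows [0=1,0=2] -> levels [4 4 4]
  -> stable; steps 4..6 unchanged -> [4 4 4]

Answer: 4 4 4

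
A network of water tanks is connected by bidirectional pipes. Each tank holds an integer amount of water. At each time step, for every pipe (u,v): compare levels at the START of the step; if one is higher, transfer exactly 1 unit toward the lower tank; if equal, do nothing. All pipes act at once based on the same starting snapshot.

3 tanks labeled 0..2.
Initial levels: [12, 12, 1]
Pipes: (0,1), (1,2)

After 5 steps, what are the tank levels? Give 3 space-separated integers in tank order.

Answer: 10 9 6

Derivation:
Step 1: flows [0=1,1->2] -> levels [12 11 2]
Step 2: flows [0->1,1->2] -> levels [11 11 3]
Step 3: flows [0=1,1->2] -> levels [11 10 4]
Step 4: flows [0->1,1->2] -> levels [10 10 5]
Step 5: flows [0=1,1->2] -> levels [10 9 6]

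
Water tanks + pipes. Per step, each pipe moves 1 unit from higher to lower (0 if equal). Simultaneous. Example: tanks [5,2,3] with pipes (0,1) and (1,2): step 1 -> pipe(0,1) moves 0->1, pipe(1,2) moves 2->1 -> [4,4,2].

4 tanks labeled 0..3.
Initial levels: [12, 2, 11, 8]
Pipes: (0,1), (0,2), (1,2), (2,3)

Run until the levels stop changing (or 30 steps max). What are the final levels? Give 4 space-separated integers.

Answer: 9 8 7 9

Derivation:
Step 1: flows [0->1,0->2,2->1,2->3] -> levels [10 4 10 9]
Step 2: flows [0->1,0=2,2->1,2->3] -> levels [9 6 8 10]
Step 3: flows [0->1,0->2,2->1,3->2] -> levels [7 8 9 9]
Step 4: flows [1->0,2->0,2->1,2=3] -> levels [9 8 7 9]
Step 5: flows [0->1,0->2,1->2,3->2] -> levels [7 8 10 8]
Step 6: flows [1->0,2->0,2->1,2->3] -> levels [9 8 7 9]
  -> period-2 cycle: step 6 state = step 4 state; never stabilizes
  -> state at step 30: (30-4) mod 2 = 0, same as step 4 -> [9 8 7 9]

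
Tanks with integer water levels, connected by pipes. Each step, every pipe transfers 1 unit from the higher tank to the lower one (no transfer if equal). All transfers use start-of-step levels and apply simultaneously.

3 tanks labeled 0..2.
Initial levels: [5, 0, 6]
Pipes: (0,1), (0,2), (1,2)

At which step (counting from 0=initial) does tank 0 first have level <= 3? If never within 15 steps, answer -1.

Answer: 2

Derivation:
Step 1: flows [0->1,2->0,2->1] -> levels [5 2 4]
Step 2: flows [0->1,0->2,2->1] -> levels [3 4 4]
Tank 0 first reaches <=3 at step 2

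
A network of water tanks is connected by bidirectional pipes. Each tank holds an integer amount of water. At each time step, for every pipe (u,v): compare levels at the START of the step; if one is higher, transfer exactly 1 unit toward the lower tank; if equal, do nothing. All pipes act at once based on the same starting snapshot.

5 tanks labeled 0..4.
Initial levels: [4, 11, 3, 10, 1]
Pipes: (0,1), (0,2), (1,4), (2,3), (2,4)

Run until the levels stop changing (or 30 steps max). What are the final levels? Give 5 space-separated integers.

Step 1: flows [1->0,0->2,1->4,3->2,2->4] -> levels [4 9 4 9 3]
Step 2: flows [1->0,0=2,1->4,3->2,2->4] -> levels [5 7 4 8 5]
Step 3: flows [1->0,0->2,1->4,3->2,4->2] -> levels [5 5 7 7 5]
Step 4: flows [0=1,2->0,1=4,2=3,2->4] -> levels [6 5 5 7 6]
Step 5: flows [0->1,0->2,4->1,3->2,4->2] -> levels [4 7 8 6 4]
Step 6: flows [1->0,2->0,1->4,2->3,2->4] -> levels [6 5 5 7 6]
  -> period-2 cycle: step 6 state = step 4 state; never stabilizes
  -> state at step 30: (30-4) mod 2 = 0, same as step 4 -> [6 5 5 7 6]

Answer: 6 5 5 7 6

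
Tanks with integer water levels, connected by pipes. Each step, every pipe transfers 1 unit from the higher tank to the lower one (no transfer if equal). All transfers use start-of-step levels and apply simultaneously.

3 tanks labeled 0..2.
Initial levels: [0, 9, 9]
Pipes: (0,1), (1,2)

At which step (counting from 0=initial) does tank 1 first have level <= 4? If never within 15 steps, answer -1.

Answer: -1

Derivation:
Step 1: flows [1->0,1=2] -> levels [1 8 9]
Step 2: flows [1->0,2->1] -> levels [2 8 8]
Step 3: flows [1->0,1=2] -> levels [3 7 8]
Step 4: flows [1->0,2->1] -> levels [4 7 7]
Step 5: flows [1->0,1=2] -> levels [5 6 7]
Step 6: flows [1->0,2->1] -> levels [6 6 6]
Step 7: flows [0=1,1=2] -> levels [6 6 6]
  -> stable; tank 1 stays at 6 > 4
Tank 1 never reaches <=4 within 15 steps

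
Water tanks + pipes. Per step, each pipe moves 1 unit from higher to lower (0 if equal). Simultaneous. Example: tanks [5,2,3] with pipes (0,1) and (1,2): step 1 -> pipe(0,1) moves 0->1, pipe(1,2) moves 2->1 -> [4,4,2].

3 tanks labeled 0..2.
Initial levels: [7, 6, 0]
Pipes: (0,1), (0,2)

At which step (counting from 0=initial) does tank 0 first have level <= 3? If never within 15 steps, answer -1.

Answer: 6

Derivation:
Step 1: flows [0->1,0->2] -> levels [5 7 1]
Step 2: flows [1->0,0->2] -> levels [5 6 2]
Step 3: flows [1->0,0->2] -> levels [5 5 3]
Step 4: flows [0=1,0->2] -> levels [4 5 4]
Step 5: flows [1->0,0=2] -> levels [5 4 4]
Step 6: flows [0->1,0->2] -> levels [3 5 5]
Tank 0 first reaches <=3 at step 6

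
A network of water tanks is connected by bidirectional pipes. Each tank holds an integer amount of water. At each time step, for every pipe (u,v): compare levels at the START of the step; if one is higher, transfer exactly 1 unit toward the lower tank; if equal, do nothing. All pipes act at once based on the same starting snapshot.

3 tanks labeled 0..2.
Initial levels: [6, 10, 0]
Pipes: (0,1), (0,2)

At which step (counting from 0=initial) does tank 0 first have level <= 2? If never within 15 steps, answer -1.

Answer: -1

Derivation:
Step 1: flows [1->0,0->2] -> levels [6 9 1]
Step 2: flows [1->0,0->2] -> levels [6 8 2]
Step 3: flows [1->0,0->2] -> levels [6 7 3]
Step 4: flows [1->0,0->2] -> levels [6 6 4]
Step 5: flows [0=1,0->2] -> levels [5 6 5]
Step 6: flows [1->0,0=2] -> levels [6 5 5]
Step 7: flows [0->1,0->2] -> levels [4 6 6]
Step 8: flows [1->0,2->0] -> levels [6 5 5]
  -> period-2 cycle (repeats step 6); tank 0 never drops to <=2
Tank 0 never reaches <=2 within 15 steps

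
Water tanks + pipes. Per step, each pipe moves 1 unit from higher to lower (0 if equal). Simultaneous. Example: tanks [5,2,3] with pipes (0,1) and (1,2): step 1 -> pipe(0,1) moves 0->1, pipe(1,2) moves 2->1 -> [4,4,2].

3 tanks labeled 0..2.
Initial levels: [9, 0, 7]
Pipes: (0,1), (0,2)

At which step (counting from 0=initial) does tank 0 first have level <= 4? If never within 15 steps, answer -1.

Step 1: flows [0->1,0->2] -> levels [7 1 8]
Step 2: flows [0->1,2->0] -> levels [7 2 7]
Step 3: flows [0->1,0=2] -> levels [6 3 7]
Step 4: flows [0->1,2->0] -> levels [6 4 6]
Step 5: flows [0->1,0=2] -> levels [5 5 6]
Step 6: flows [0=1,2->0] -> levels [6 5 5]
Step 7: flows [0->1,0->2] -> levels [4 6 6]
Tank 0 first reaches <=4 at step 7

Answer: 7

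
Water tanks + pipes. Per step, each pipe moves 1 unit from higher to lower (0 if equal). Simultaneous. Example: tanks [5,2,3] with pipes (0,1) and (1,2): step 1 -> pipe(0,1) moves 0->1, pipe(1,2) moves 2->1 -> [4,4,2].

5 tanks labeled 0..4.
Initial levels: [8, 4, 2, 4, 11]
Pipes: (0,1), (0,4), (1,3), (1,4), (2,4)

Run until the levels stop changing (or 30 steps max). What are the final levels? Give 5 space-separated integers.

Step 1: flows [0->1,4->0,1=3,4->1,4->2] -> levels [8 6 3 4 8]
Step 2: flows [0->1,0=4,1->3,4->1,4->2] -> levels [7 7 4 5 6]
Step 3: flows [0=1,0->4,1->3,1->4,4->2] -> levels [6 5 5 6 7]
Step 4: flows [0->1,4->0,3->1,4->1,4->2] -> levels [6 8 6 5 4]
Step 5: flows [1->0,0->4,1->3,1->4,2->4] -> levels [6 5 5 6 7]
  -> period-2 cycle: step 5 state = step 3 state; never stabilizes
  -> state at step 30: (30-3) mod 2 = 1, same as step 4 -> [6 8 6 5 4]

Answer: 6 8 6 5 4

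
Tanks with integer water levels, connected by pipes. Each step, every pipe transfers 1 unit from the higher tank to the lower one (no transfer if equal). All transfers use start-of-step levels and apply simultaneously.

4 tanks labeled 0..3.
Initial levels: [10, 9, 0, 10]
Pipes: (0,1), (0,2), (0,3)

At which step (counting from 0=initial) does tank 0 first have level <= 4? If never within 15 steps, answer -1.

Step 1: flows [0->1,0->2,0=3] -> levels [8 10 1 10]
Step 2: flows [1->0,0->2,3->0] -> levels [9 9 2 9]
Step 3: flows [0=1,0->2,0=3] -> levels [8 9 3 9]
Step 4: flows [1->0,0->2,3->0] -> levels [9 8 4 8]
Step 5: flows [0->1,0->2,0->3] -> levels [6 9 5 9]
Step 6: flows [1->0,0->2,3->0] -> levels [7 8 6 8]
Step 7: flows [1->0,0->2,3->0] -> levels [8 7 7 7]
Step 8: flows [0->1,0->2,0->3] -> levels [5 8 8 8]
Step 9: flows [1->0,2->0,3->0] -> levels [8 7 7 7]
  -> period-2 cycle (repeats step 7); tank 0 never drops to <=4
Tank 0 never reaches <=4 within 15 steps

Answer: -1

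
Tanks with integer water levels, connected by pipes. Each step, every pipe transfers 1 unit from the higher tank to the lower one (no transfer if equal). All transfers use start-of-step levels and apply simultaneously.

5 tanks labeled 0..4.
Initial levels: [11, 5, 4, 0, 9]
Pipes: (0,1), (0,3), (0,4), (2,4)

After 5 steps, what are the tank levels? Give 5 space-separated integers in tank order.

Answer: 6 6 7 5 5

Derivation:
Step 1: flows [0->1,0->3,0->4,4->2] -> levels [8 6 5 1 9]
Step 2: flows [0->1,0->3,4->0,4->2] -> levels [7 7 6 2 7]
Step 3: flows [0=1,0->3,0=4,4->2] -> levels [6 7 7 3 6]
Step 4: flows [1->0,0->3,0=4,2->4] -> levels [6 6 6 4 7]
Step 5: flows [0=1,0->3,4->0,4->2] -> levels [6 6 7 5 5]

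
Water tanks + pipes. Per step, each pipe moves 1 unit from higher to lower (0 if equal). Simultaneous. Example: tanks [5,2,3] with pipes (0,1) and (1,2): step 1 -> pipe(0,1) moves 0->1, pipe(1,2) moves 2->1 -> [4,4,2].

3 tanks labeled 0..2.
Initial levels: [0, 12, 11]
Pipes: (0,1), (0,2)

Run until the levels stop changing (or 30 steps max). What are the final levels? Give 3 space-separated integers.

Step 1: flows [1->0,2->0] -> levels [2 11 10]
Step 2: flows [1->0,2->0] -> levels [4 10 9]
Step 3: flows [1->0,2->0] -> levels [6 9 8]
Step 4: flows [1->0,2->0] -> levels [8 8 7]
Step 5: flows [0=1,0->2] -> levels [7 8 8]
Step 6: flows [1->0,2->0] -> levels [9 7 7]
Step 7: flows [0->1,0->2] -> levels [7 8 8]
  -> period-2 cycle: step 7 state = step 5 state; never stabilizes
  -> state at step 30: (30-5) mod 2 = 1, same as step 6 -> [9 7 7]

Answer: 9 7 7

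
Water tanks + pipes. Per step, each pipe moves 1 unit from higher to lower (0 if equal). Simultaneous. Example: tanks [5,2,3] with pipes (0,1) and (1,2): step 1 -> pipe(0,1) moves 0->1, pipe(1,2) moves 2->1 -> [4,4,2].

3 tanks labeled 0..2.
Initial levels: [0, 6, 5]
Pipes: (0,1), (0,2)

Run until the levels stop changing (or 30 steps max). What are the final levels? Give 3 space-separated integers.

Answer: 5 3 3

Derivation:
Step 1: flows [1->0,2->0] -> levels [2 5 4]
Step 2: flows [1->0,2->0] -> levels [4 4 3]
Step 3: flows [0=1,0->2] -> levels [3 4 4]
Step 4: flows [1->0,2->0] -> levels [5 3 3]
Step 5: flows [0->1,0->2] -> levels [3 4 4]
  -> period-2 cycle: step 5 state = step 3 state; never stabilizes
  -> state at step 30: (30-3) mod 2 = 1, same as step 4 -> [5 3 3]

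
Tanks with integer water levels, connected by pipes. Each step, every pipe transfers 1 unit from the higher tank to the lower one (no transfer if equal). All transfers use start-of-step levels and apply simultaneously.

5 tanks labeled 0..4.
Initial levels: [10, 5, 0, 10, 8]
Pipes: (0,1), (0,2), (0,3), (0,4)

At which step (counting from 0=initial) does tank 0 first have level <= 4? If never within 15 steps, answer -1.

Step 1: flows [0->1,0->2,0=3,0->4] -> levels [7 6 1 10 9]
Step 2: flows [0->1,0->2,3->0,4->0] -> levels [7 7 2 9 8]
Step 3: flows [0=1,0->2,3->0,4->0] -> levels [8 7 3 8 7]
Step 4: flows [0->1,0->2,0=3,0->4] -> levels [5 8 4 8 8]
Step 5: flows [1->0,0->2,3->0,4->0] -> levels [7 7 5 7 7]
Step 6: flows [0=1,0->2,0=3,0=4] -> levels [6 7 6 7 7]
Step 7: flows [1->0,0=2,3->0,4->0] -> levels [9 6 6 6 6]
Step 8: flows [0->1,0->2,0->3,0->4] -> levels [5 7 7 7 7]
Step 9: flows [1->0,2->0,3->0,4->0] -> levels [9 6 6 6 6]
  -> period-2 cycle (repeats step 7); tank 0 never drops to <=4
Tank 0 never reaches <=4 within 15 steps

Answer: -1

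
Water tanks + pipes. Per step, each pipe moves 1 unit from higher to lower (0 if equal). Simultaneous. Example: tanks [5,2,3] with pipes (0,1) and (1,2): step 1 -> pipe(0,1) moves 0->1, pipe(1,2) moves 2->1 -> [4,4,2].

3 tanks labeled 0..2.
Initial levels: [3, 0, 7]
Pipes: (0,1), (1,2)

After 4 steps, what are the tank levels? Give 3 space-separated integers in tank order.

Step 1: flows [0->1,2->1] -> levels [2 2 6]
Step 2: flows [0=1,2->1] -> levels [2 3 5]
Step 3: flows [1->0,2->1] -> levels [3 3 4]
Step 4: flows [0=1,2->1] -> levels [3 4 3]

Answer: 3 4 3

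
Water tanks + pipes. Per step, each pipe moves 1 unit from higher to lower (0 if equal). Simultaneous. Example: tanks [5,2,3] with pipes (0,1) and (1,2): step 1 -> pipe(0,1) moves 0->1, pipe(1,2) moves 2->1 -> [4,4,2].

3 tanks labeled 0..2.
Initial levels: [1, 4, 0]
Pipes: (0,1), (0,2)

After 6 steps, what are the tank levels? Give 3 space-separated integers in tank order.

Step 1: flows [1->0,0->2] -> levels [1 3 1]
Step 2: flows [1->0,0=2] -> levels [2 2 1]
Step 3: flows [0=1,0->2] -> levels [1 2 2]
Step 4: flows [1->0,2->0] -> levels [3 1 1]
Step 5: flows [0->1,0->2] -> levels [1 2 2]
  -> period-2 cycle: step 5 state = step 3 state
  -> state at step 6: (6-3) mod 2 = 1, same as step 4 -> [3 1 1]

Answer: 3 1 1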